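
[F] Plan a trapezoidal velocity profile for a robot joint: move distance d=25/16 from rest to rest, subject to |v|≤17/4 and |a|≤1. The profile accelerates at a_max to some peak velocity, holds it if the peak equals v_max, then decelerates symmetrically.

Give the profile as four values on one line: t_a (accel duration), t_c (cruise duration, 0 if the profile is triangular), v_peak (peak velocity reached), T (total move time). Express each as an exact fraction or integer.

t_a=5/4 t_c=0 v_peak=5/4 T=5/2

(v_max)²/a_max = (17/4)²/1 = 289/16
25/16 < 289/16 ⇒ no cruise
v_peak = √(25/16·1) = √(25/16) = 5/4
t_a = (5/4)/1 = 5/4; t_c = 0
T = 2·5/4 = 5/2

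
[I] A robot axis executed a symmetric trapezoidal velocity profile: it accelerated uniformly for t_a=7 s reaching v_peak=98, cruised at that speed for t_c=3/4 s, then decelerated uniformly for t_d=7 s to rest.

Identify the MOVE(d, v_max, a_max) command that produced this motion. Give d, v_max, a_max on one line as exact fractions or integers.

d=1519/2 v_max=98 a_max=14

a_max = 98/7 = 14
d_a = ½·98·7 = 343; d_c = 98·3/4 = 147/2
d = 2·343 + 147/2 = 1519/2
t_c = 3/4 > 0 so v_max = 98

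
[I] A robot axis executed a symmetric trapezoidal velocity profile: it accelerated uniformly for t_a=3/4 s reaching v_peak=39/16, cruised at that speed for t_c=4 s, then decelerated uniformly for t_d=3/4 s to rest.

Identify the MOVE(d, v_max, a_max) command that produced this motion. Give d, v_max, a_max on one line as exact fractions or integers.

a_max = (39/16)/(3/4) = 13/4
d_a = ½·39/16·3/4 = 117/128; d_c = 39/16·4 = 39/4
d = 2·117/128 + 39/4 = 741/64
t_c = 4 > 0 so v_max = 39/16

d=741/64 v_max=39/16 a_max=13/4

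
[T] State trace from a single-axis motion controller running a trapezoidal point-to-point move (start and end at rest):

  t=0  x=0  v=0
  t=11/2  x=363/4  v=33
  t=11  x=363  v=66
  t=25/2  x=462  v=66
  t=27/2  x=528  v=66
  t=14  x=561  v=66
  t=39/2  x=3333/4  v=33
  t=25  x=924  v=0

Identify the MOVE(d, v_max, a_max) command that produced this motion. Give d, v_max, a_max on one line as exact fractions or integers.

final state: t=25, x=924, v=0 → d = 924
a_max = (33−0)/(11/2−0) = 6
max v = 66 over t∈[11,14] → v_max = 66
check: 66·(11+3) = 924 ✓

d=924 v_max=66 a_max=6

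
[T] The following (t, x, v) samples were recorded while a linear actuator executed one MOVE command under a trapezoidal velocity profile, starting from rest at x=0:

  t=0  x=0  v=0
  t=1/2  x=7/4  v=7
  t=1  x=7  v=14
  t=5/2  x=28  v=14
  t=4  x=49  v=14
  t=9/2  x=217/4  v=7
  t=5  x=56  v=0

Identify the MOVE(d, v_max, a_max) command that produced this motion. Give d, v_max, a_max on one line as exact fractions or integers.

d=56 v_max=14 a_max=14

final state: t=5, x=56, v=0 → d = 56
a_max = (7−0)/(1/2−0) = 14
max v = 14 over t∈[1,4] → v_max = 14
check: 14·(1+3) = 56 ✓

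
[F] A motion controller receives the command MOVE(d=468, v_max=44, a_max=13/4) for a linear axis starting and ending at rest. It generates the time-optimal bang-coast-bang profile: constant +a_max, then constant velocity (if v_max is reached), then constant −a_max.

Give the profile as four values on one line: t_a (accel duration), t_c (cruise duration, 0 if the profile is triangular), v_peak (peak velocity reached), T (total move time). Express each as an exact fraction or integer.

(v_max)²/a_max = 44²/(13/4) = 7744/13
468 < 7744/13 ⇒ no cruise
v_peak = √(468·13/4) = √1521 = 39
t_a = 39/(13/4) = 12; t_c = 0
T = 2·12 = 24

t_a=12 t_c=0 v_peak=39 T=24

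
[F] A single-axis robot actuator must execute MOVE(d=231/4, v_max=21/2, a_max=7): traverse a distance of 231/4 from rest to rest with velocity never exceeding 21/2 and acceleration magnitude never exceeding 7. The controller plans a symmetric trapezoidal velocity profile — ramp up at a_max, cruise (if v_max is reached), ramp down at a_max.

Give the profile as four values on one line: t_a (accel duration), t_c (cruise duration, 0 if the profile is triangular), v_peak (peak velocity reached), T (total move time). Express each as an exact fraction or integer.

vₘ²/aₘ = (21/2)²/7 = 63/4
231/4 ≥ 63/4 ⇒ cruise phase
t_a = (21/2)/7 = 3/2; v_peak = 21/2
d_cruise = 231/4 − 63/4 = 42; t_c = 42/(21/2) = 4
T = 2·3/2 + 4 = 7

t_a=3/2 t_c=4 v_peak=21/2 T=7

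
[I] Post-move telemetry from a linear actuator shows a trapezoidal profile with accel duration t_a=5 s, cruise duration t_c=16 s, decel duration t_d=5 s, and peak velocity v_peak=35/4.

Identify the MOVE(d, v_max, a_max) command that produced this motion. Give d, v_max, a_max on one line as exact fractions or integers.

d=735/4 v_max=35/4 a_max=7/4

a_max = (35/4)/5 = 7/4
d_a = ½·35/4·5 = 175/8; d_c = 35/4·16 = 140
d = 2·175/8 + 140 = 735/4
t_c = 16 > 0 ⇒ limit active, v_max = 35/4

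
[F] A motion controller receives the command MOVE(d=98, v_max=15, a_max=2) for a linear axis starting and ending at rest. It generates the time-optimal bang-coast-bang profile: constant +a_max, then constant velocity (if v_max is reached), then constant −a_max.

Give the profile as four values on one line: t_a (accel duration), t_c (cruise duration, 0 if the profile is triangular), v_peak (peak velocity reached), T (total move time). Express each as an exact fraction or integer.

v_max²/a_max = 15²/2 = 225/2
98 < 225/2 so t_c = 0
v_peak = √(98·2) = √196 = 14
t_a = 14/2 = 7; t_c = 0
T = 2·7 = 14

t_a=7 t_c=0 v_peak=14 T=14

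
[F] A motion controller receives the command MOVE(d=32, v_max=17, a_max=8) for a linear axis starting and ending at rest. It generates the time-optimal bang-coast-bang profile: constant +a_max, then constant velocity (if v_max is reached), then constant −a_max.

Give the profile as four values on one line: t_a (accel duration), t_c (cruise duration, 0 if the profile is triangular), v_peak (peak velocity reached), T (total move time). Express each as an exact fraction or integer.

(v_max)²/a_max = 17²/8 = 289/8
32 < 289/8 so t_c = 0
v_peak = √(32·8) = √256 = 16
t_a = 16/8 = 2; t_c = 0
T = 2·2 = 4

t_a=2 t_c=0 v_peak=16 T=4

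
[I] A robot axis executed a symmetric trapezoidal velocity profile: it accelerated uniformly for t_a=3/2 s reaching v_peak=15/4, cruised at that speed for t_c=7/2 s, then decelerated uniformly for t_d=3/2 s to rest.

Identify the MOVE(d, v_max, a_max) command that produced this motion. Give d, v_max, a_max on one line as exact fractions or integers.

d=75/4 v_max=15/4 a_max=5/2

a_max = (15/4)/(3/2) = 5/2
d_a = ½·15/4·3/2 = 45/16; d_c = 15/4·7/2 = 105/8
d = 2·45/16 + 105/8 = 75/4
t_c = 7/2 > 0 ⇒ limit active, v_max = 15/4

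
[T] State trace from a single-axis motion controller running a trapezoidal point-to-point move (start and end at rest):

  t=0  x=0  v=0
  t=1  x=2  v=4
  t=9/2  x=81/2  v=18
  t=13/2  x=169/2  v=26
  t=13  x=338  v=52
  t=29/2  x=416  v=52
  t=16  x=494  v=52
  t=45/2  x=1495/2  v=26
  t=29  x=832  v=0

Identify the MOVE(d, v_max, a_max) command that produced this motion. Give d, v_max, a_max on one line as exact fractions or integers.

final state: t=29, x=832, v=0 → d = 832
a_max = (4−0)/(1−0) = 4
max v = 52 over t∈[13,16] → v_max = 52
check: 52·(13+3) = 832 ✓

d=832 v_max=52 a_max=4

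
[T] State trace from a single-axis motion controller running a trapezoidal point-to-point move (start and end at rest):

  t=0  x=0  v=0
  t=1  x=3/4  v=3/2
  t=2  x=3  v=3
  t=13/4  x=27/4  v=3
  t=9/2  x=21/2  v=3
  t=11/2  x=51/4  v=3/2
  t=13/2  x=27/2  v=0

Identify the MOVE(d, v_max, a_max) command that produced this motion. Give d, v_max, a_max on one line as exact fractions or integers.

d=27/2 v_max=3 a_max=3/2

final state: t=13/2, x=27/2, v=0 → d = 27/2
a_max = (3/2−0)/(1−0) = 3/2
max v = 3 over t∈[2,9/2] → v_max = 3
check: 3·(2+5/2) = 27/2 ✓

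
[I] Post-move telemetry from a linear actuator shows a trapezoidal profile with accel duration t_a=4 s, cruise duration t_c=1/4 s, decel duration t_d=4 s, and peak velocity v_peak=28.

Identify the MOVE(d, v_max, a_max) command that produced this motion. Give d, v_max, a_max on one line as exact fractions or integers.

a_max = 28/4 = 7
d_a = ½·28·4 = 56; d_c = 28·1/4 = 7
d = 2·56 + 7 = 119
t_c = 1/4 > 0 ⇒ limit active, v_max = 28

d=119 v_max=28 a_max=7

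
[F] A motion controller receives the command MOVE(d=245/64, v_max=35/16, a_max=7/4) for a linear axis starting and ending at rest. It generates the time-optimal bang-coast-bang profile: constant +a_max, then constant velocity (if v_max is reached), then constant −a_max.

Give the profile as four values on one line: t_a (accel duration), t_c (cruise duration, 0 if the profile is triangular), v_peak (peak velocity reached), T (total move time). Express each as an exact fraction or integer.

t_a=5/4 t_c=1/2 v_peak=35/16 T=3

(v_max)²/a_max = (35/16)²/(7/4) = 175/64
245/64 ≥ 175/64 → trapezoidal
t_a = (35/16)/(7/4) = 5/4; v_peak = 35/16
d_cruise = 245/64 − 175/64 = 35/32; t_c = (35/32)/(35/16) = 1/2
T = 2·5/4 + 1/2 = 3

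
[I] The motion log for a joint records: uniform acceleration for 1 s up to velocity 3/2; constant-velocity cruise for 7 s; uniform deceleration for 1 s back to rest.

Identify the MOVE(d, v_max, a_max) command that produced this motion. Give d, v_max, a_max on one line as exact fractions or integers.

d=12 v_max=3/2 a_max=3/2

a_max = (3/2)/1 = 3/2
d_a = ½·3/2·1 = 3/4; d_c = 3/2·7 = 21/2
d = 2·3/4 + 21/2 = 12
t_c = 7 > 0 → v_max = v_peak = 3/2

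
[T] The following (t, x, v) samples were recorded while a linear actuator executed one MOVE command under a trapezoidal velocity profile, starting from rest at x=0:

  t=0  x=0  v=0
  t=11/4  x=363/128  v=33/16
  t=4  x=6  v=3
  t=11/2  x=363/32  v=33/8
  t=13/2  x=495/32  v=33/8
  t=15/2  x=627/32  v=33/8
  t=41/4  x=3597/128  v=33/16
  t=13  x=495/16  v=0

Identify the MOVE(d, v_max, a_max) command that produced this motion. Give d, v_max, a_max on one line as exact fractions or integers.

d=495/16 v_max=33/8 a_max=3/4

final state: t=13, x=495/16, v=0 → d = 495/16
a_max = (33/16−0)/(11/4−0) = 3/4
max v = 33/8 over t∈[11/2,15/2] → v_max = 33/8
check: 33/8·(11/2+2) = 495/16 ✓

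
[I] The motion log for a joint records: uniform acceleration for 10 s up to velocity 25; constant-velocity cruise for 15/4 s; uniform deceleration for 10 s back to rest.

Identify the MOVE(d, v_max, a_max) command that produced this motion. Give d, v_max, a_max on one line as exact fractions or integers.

a_max = 25/10 = 5/2
d_a = ½·25·10 = 125; d_c = 25·15/4 = 375/4
d = 2·125 + 375/4 = 1375/4
t_c = 15/4 > 0 → v_max = v_peak = 25

d=1375/4 v_max=25 a_max=5/2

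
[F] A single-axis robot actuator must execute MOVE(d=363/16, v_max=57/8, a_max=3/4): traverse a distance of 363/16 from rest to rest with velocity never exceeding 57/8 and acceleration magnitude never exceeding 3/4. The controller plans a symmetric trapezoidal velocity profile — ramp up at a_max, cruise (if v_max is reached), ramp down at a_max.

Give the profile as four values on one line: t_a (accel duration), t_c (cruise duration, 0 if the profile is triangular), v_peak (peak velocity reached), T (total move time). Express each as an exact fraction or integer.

vₘ²/aₘ = (57/8)²/(3/4) = 1083/16
363/16 < 1083/16 ⇒ no cruise
v_peak = √(363/16·3/4) = √(1089/64) = 33/8
t_a = (33/8)/(3/4) = 11/2; t_c = 0
T = 2·11/2 = 11

t_a=11/2 t_c=0 v_peak=33/8 T=11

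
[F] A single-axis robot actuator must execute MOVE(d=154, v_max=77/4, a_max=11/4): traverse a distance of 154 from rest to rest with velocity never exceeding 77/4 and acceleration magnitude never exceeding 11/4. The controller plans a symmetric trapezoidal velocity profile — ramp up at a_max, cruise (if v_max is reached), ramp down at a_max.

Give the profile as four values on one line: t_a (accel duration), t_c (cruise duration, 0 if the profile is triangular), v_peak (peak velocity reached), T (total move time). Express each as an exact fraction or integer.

vₘ²/aₘ = (77/4)²/(11/4) = 539/4
154 ≥ 539/4 so v_max reached
t_a = (77/4)/(11/4) = 7; v_peak = 77/4
d_cruise = 154 − 539/4 = 77/4; t_c = (77/4)/(77/4) = 1
T = 2·7 + 1 = 15

t_a=7 t_c=1 v_peak=77/4 T=15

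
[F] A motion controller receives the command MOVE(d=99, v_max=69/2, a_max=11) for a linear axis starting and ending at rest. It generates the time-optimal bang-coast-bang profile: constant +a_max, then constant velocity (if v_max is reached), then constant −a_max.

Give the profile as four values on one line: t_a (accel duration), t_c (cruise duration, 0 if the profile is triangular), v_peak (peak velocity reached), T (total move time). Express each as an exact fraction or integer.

vₘ²/aₘ = (69/2)²/11 = 4761/44
99 < 4761/44 → triangular
v_peak = √(99·11) = √1089 = 33
t_a = 33/11 = 3; t_c = 0
T = 2·3 = 6

t_a=3 t_c=0 v_peak=33 T=6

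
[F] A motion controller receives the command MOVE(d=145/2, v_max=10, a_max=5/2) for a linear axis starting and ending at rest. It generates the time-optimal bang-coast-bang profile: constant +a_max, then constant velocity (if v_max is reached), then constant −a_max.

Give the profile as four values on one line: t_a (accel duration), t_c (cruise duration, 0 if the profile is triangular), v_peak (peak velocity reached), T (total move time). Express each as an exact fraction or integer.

v_max²/a_max = 10²/(5/2) = 40
145/2 ≥ 40 → trapezoidal
t_a = 10/(5/2) = 4; v_peak = 10
d_cruise = 145/2 − 40 = 65/2; t_c = (65/2)/10 = 13/4
T = 2·4 + 13/4 = 45/4

t_a=4 t_c=13/4 v_peak=10 T=45/4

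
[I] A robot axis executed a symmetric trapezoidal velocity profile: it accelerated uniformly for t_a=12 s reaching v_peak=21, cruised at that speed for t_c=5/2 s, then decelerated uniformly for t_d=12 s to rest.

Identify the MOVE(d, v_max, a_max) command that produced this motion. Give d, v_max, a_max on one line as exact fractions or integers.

d=609/2 v_max=21 a_max=7/4

a_max = 21/12 = 7/4
d_a = ½·21·12 = 126; d_c = 21·5/2 = 105/2
d = 2·126 + 105/2 = 609/2
t_c = 5/2 > 0 ⇒ limit active, v_max = 21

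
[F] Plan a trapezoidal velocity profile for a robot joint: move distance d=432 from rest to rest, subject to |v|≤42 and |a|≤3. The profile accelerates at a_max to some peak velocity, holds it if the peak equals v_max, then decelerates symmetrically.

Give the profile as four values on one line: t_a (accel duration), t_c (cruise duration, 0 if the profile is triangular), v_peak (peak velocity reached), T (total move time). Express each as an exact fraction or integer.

v_max²/a_max = 42²/3 = 588
432 < 588 → triangular
v_peak = √(432·3) = √1296 = 36
t_a = 36/3 = 12; t_c = 0
T = 2·12 = 24

t_a=12 t_c=0 v_peak=36 T=24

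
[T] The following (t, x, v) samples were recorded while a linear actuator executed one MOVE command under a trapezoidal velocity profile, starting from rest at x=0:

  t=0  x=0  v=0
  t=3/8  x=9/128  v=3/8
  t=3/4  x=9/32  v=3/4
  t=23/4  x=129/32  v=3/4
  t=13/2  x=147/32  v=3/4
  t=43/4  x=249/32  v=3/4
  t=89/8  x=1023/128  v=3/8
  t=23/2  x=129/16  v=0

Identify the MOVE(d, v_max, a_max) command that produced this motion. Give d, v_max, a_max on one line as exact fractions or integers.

final state: t=23/2, x=129/16, v=0 → d = 129/16
a_max = (3/8−0)/(3/8−0) = 1
max v = 3/4 over t∈[3/4,43/4] → v_max = 3/4
check: 3/4·(3/4+10) = 129/16 ✓

d=129/16 v_max=3/4 a_max=1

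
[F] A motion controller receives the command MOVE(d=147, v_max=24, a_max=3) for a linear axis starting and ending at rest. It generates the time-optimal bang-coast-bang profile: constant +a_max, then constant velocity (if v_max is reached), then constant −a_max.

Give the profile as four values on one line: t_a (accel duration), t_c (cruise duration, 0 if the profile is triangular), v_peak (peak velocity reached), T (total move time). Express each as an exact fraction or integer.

vₘ²/aₘ = 24²/3 = 192
147 < 192 ⇒ no cruise
v_peak = √(147·3) = √441 = 21
t_a = 21/3 = 7; t_c = 0
T = 2·7 = 14

t_a=7 t_c=0 v_peak=21 T=14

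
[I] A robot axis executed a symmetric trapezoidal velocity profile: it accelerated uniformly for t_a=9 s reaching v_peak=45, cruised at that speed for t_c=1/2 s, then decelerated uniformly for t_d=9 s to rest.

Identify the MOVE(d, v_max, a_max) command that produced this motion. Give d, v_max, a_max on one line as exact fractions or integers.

d=855/2 v_max=45 a_max=5

a_max = 45/9 = 5
d_a = ½·45·9 = 405/2; d_c = 45·1/2 = 45/2
d = 2·405/2 + 45/2 = 855/2
t_c = 1/2 > 0 ⇒ limit active, v_max = 45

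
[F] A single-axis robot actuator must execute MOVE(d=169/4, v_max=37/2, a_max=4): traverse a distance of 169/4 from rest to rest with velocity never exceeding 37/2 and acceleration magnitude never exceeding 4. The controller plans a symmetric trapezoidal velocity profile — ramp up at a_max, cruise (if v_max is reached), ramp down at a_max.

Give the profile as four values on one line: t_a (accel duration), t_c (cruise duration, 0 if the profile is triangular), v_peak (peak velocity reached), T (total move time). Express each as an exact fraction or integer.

v_max²/a_max = (37/2)²/4 = 1369/16
169/4 < 1369/16 ⇒ no cruise
v_peak = √(169/4·4) = √169 = 13
t_a = 13/4; t_c = 0
T = 2·13/4 = 13/2

t_a=13/4 t_c=0 v_peak=13 T=13/2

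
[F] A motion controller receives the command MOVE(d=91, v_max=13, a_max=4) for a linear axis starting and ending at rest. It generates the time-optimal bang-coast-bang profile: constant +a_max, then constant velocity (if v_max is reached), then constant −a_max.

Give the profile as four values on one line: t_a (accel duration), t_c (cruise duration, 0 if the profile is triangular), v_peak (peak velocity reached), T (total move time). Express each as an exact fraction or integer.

t_a=13/4 t_c=15/4 v_peak=13 T=41/4

(v_max)²/a_max = 13²/4 = 169/4
91 ≥ 169/4 → trapezoidal
t_a = 13/4; v_peak = 13
d_cruise = 91 − 169/4 = 195/4; t_c = (195/4)/13 = 15/4
T = 2·13/4 + 15/4 = 41/4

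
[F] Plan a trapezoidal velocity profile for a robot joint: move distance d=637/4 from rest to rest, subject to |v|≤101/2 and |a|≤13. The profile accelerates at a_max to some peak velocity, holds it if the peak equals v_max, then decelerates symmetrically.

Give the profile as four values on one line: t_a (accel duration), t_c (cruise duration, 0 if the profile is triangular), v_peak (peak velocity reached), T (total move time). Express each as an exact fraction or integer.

t_a=7/2 t_c=0 v_peak=91/2 T=7

vₘ²/aₘ = (101/2)²/13 = 10201/52
637/4 < 10201/52 → triangular
v_peak = √(637/4·13) = √(8281/4) = 91/2
t_a = (91/2)/13 = 7/2; t_c = 0
T = 2·7/2 = 7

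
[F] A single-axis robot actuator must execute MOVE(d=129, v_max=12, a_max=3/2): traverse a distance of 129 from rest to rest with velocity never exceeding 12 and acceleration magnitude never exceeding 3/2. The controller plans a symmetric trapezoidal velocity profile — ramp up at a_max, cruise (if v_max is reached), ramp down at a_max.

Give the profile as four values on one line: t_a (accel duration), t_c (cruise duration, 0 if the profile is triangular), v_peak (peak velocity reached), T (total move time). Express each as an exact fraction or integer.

t_a=8 t_c=11/4 v_peak=12 T=75/4

vₘ²/aₘ = 12²/(3/2) = 96
129 ≥ 96 → trapezoidal
t_a = 12/(3/2) = 8; v_peak = 12
d_cruise = 129 − 96 = 33; t_c = 33/12 = 11/4
T = 2·8 + 11/4 = 75/4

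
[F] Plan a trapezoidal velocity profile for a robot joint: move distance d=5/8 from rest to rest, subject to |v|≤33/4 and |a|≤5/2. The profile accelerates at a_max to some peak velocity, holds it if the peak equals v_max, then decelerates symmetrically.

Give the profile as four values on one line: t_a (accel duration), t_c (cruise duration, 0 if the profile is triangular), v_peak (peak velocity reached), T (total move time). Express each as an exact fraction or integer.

(v_max)²/a_max = (33/4)²/(5/2) = 1089/40
5/8 < 1089/40 → triangular
v_peak = √(5/8·5/2) = √(25/16) = 5/4
t_a = (5/4)/(5/2) = 1/2; t_c = 0
T = 2·1/2 = 1

t_a=1/2 t_c=0 v_peak=5/4 T=1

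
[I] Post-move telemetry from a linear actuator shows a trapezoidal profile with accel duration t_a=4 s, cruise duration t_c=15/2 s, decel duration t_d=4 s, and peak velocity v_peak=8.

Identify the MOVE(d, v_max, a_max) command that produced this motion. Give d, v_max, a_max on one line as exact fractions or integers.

d=92 v_max=8 a_max=2

a_max = 8/4 = 2
d_a = ½·8·4 = 16; d_c = 8·15/2 = 60
d = 2·16 + 60 = 92
t_c = 15/2 > 0 so v_max = 8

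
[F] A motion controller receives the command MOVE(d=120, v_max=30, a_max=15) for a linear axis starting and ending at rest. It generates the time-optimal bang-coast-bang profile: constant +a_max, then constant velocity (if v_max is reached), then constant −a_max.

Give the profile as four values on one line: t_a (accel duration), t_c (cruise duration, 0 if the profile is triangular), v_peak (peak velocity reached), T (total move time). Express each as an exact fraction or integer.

(v_max)²/a_max = 30²/15 = 60
120 ≥ 60 ⇒ cruise phase
t_a = 30/15 = 2; v_peak = 30
d_cruise = 120 − 60 = 60; t_c = 60/30 = 2
T = 2·2 + 2 = 6

t_a=2 t_c=2 v_peak=30 T=6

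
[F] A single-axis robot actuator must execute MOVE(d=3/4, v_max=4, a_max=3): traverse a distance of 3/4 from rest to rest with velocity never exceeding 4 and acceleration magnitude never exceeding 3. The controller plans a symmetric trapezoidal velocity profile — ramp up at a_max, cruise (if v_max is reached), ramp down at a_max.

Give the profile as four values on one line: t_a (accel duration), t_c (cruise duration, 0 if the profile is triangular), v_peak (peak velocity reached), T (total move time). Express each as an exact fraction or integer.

t_a=1/2 t_c=0 v_peak=3/2 T=1

(v_max)²/a_max = 4²/3 = 16/3
3/4 < 16/3 ⇒ no cruise
v_peak = √(3/4·3) = √(9/4) = 3/2
t_a = (3/2)/3 = 1/2; t_c = 0
T = 2·1/2 = 1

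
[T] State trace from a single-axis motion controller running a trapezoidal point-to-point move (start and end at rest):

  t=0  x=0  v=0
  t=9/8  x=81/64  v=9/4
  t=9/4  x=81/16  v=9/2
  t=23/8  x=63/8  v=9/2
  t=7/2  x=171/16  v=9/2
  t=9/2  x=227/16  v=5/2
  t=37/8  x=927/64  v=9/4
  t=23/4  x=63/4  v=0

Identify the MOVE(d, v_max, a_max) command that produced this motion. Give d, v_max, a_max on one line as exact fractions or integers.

d=63/4 v_max=9/2 a_max=2

final state: t=23/4, x=63/4, v=0 → d = 63/4
a_max = (9/4−0)/(9/8−0) = 2
max v = 9/2 over t∈[9/4,7/2] → v_max = 9/2
check: 9/2·(9/4+5/4) = 63/4 ✓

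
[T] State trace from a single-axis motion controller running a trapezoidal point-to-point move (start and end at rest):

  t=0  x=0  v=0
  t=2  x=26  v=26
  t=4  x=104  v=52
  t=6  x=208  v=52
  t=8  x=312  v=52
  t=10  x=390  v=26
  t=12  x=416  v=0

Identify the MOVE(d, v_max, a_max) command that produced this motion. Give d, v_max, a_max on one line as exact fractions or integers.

final state: t=12, x=416, v=0 → d = 416
a_max = (26−0)/(2−0) = 13
max v = 52 over t∈[4,8] → v_max = 52
check: 52·(4+4) = 416 ✓

d=416 v_max=52 a_max=13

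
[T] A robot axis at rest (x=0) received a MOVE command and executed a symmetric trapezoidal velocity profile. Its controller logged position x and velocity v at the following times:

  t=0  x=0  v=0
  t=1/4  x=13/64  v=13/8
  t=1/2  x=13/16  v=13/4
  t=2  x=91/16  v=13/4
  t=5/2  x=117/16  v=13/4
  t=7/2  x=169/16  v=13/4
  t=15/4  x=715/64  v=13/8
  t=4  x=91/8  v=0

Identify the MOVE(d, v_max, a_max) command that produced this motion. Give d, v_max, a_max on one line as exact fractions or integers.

final state: t=4, x=91/8, v=0 → d = 91/8
a_max = (13/8−0)/(1/4−0) = 13/2
max v = 13/4 over t∈[1/2,7/2] → v_max = 13/4
check: 13/4·(1/2+3) = 91/8 ✓

d=91/8 v_max=13/4 a_max=13/2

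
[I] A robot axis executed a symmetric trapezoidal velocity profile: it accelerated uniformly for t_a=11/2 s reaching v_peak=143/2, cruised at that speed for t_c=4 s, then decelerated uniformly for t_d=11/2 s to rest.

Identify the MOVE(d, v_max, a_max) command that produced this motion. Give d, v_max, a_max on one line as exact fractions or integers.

a_max = (143/2)/(11/2) = 13
d_a = ½·143/2·11/2 = 1573/8; d_c = 143/2·4 = 286
d = 2·1573/8 + 286 = 2717/4
t_c = 4 > 0 → v_max = v_peak = 143/2

d=2717/4 v_max=143/2 a_max=13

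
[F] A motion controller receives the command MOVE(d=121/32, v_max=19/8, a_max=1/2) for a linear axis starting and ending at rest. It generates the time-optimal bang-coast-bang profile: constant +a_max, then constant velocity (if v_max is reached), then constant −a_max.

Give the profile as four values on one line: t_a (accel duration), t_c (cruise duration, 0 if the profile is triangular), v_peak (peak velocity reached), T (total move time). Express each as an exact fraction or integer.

t_a=11/4 t_c=0 v_peak=11/8 T=11/2

v_max²/a_max = (19/8)²/(1/2) = 361/32
121/32 < 361/32 so t_c = 0
v_peak = √(121/32·1/2) = √(121/64) = 11/8
t_a = (11/8)/(1/2) = 11/4; t_c = 0
T = 2·11/4 = 11/2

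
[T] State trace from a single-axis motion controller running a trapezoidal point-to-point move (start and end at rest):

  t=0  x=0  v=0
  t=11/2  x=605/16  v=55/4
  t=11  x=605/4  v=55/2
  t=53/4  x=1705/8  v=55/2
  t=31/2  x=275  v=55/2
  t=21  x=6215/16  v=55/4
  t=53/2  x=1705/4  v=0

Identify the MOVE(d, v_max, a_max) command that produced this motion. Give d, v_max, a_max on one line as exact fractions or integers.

final state: t=53/2, x=1705/4, v=0 → d = 1705/4
a_max = (55/4−0)/(11/2−0) = 5/2
max v = 55/2 over t∈[11,31/2] → v_max = 55/2
check: 55/2·(11+9/2) = 1705/4 ✓

d=1705/4 v_max=55/2 a_max=5/2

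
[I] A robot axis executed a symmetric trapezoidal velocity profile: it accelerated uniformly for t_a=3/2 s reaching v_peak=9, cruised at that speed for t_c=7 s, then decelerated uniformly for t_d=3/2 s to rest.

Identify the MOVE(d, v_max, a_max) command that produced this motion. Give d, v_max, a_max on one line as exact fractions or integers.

a_max = 9/(3/2) = 6
d_a = ½·9·3/2 = 27/4; d_c = 9·7 = 63
d = 2·27/4 + 63 = 153/2
t_c = 7 > 0 so v_max = 9

d=153/2 v_max=9 a_max=6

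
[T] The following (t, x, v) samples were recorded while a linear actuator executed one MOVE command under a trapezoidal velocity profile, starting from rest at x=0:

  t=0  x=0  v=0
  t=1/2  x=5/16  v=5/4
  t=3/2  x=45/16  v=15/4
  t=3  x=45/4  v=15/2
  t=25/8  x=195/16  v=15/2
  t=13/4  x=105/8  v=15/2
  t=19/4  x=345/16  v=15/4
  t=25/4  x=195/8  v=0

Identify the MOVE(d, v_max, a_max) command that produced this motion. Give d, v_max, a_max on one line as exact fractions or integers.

d=195/8 v_max=15/2 a_max=5/2

final state: t=25/4, x=195/8, v=0 → d = 195/8
a_max = (5/4−0)/(1/2−0) = 5/2
max v = 15/2 over t∈[3,13/4] → v_max = 15/2
check: 15/2·(3+1/4) = 195/8 ✓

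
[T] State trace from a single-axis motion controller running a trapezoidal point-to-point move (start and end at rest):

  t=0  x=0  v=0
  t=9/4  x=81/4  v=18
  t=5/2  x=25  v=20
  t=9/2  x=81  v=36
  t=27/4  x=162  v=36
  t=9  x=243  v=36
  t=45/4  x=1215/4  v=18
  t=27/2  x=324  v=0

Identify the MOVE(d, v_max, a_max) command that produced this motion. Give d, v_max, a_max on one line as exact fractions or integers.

d=324 v_max=36 a_max=8

final state: t=27/2, x=324, v=0 → d = 324
a_max = (18−0)/(9/4−0) = 8
max v = 36 over t∈[9/2,9] → v_max = 36
check: 36·(9/2+9/2) = 324 ✓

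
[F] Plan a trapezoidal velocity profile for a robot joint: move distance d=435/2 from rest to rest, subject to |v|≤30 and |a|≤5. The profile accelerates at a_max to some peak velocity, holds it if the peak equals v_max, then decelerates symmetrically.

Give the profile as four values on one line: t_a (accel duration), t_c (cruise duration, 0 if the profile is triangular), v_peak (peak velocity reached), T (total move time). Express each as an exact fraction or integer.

t_a=6 t_c=5/4 v_peak=30 T=53/4

v_max²/a_max = 30²/5 = 180
435/2 ≥ 180 so v_max reached
t_a = 30/5 = 6; v_peak = 30
d_cruise = 435/2 − 180 = 75/2; t_c = (75/2)/30 = 5/4
T = 2·6 + 5/4 = 53/4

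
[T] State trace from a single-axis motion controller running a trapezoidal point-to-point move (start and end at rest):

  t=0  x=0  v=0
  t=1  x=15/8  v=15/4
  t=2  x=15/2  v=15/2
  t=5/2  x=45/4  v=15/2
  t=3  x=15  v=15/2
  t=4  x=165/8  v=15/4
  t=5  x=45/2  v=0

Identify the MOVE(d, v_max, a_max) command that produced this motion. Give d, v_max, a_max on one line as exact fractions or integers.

d=45/2 v_max=15/2 a_max=15/4

final state: t=5, x=45/2, v=0 → d = 45/2
a_max = (15/4−0)/(1−0) = 15/4
max v = 15/2 over t∈[2,3] → v_max = 15/2
check: 15/2·(2+1) = 45/2 ✓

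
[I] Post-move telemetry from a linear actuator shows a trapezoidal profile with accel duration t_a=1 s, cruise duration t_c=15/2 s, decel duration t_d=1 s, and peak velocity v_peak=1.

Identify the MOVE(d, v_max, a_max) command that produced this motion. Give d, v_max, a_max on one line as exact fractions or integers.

a_max = 1/1 = 1
d_a = ½·1·1 = 1/2; d_c = 1·15/2 = 15/2
d = 2·1/2 + 15/2 = 17/2
t_c = 15/2 > 0 ⇒ limit active, v_max = 1

d=17/2 v_max=1 a_max=1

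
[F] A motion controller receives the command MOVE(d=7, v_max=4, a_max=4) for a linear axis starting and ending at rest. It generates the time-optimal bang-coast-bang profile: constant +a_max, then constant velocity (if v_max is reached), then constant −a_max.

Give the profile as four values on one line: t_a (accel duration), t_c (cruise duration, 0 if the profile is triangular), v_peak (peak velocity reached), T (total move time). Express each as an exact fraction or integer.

t_a=1 t_c=3/4 v_peak=4 T=11/4

vₘ²/aₘ = 4²/4 = 4
7 ≥ 4 → trapezoidal
t_a = 4/4 = 1; v_peak = 4
d_cruise = 7 − 4 = 3; t_c = 3/4
T = 2·1 + 3/4 = 11/4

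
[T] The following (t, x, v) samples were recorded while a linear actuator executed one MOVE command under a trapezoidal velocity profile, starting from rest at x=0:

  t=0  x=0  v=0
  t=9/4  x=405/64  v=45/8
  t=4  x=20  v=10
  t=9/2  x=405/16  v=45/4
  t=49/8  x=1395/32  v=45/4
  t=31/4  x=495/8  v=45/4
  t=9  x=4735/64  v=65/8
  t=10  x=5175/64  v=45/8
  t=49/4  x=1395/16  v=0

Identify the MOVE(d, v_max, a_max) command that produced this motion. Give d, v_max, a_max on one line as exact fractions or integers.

d=1395/16 v_max=45/4 a_max=5/2

final state: t=49/4, x=1395/16, v=0 → d = 1395/16
a_max = (45/8−0)/(9/4−0) = 5/2
max v = 45/4 over t∈[9/2,31/4] → v_max = 45/4
check: 45/4·(9/2+13/4) = 1395/16 ✓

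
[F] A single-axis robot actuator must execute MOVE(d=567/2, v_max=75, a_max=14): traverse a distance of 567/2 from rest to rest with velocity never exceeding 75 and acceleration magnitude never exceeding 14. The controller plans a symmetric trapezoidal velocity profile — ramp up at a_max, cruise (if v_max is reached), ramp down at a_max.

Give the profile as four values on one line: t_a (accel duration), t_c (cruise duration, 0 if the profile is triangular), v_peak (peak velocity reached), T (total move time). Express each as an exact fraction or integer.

t_a=9/2 t_c=0 v_peak=63 T=9

vₘ²/aₘ = 75²/14 = 5625/14
567/2 < 5625/14 so t_c = 0
v_peak = √(567/2·14) = √3969 = 63
t_a = 63/14 = 9/2; t_c = 0
T = 2·9/2 = 9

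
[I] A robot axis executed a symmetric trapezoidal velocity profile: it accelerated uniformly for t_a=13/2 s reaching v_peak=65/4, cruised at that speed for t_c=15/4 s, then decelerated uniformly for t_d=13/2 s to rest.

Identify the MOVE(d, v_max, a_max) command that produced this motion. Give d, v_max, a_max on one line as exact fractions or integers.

a_max = (65/4)/(13/2) = 5/2
d_a = ½·65/4·13/2 = 845/16; d_c = 65/4·15/4 = 975/16
d = 2·845/16 + 975/16 = 2665/16
t_c = 15/4 > 0 so v_max = 65/4

d=2665/16 v_max=65/4 a_max=5/2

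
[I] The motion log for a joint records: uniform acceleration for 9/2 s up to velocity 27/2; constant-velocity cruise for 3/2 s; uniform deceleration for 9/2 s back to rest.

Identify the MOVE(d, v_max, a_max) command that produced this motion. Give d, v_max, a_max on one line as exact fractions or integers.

d=81 v_max=27/2 a_max=3

a_max = (27/2)/(9/2) = 3
d_a = ½·27/2·9/2 = 243/8; d_c = 27/2·3/2 = 81/4
d = 2·243/8 + 81/4 = 81
t_c = 3/2 > 0 so v_max = 27/2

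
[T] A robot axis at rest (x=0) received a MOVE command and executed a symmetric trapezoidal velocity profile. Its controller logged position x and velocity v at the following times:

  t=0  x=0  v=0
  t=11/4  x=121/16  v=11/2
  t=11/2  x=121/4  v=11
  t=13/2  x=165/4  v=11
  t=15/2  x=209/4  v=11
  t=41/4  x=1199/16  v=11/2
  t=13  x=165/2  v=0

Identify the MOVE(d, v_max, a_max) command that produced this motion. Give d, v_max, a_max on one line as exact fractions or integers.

d=165/2 v_max=11 a_max=2

final state: t=13, x=165/2, v=0 → d = 165/2
a_max = (11/2−0)/(11/4−0) = 2
max v = 11 over t∈[11/2,15/2] → v_max = 11
check: 11·(11/2+2) = 165/2 ✓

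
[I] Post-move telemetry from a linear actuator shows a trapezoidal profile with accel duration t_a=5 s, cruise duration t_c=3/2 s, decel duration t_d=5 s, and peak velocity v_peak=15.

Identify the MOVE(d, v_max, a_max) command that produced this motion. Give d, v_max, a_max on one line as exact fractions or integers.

a_max = 15/5 = 3
d_a = ½·15·5 = 75/2; d_c = 15·3/2 = 45/2
d = 2·75/2 + 45/2 = 195/2
t_c = 3/2 > 0 → v_max = v_peak = 15

d=195/2 v_max=15 a_max=3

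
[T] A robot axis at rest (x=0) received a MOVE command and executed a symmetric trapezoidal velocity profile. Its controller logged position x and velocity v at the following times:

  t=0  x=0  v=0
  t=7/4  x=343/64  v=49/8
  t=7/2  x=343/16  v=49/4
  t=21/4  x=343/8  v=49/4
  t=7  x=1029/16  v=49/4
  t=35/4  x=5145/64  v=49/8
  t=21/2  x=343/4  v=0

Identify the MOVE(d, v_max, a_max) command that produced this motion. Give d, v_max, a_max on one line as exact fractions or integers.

final state: t=21/2, x=343/4, v=0 → d = 343/4
a_max = (49/8−0)/(7/4−0) = 7/2
max v = 49/4 over t∈[7/2,7] → v_max = 49/4
check: 49/4·(7/2+7/2) = 343/4 ✓

d=343/4 v_max=49/4 a_max=7/2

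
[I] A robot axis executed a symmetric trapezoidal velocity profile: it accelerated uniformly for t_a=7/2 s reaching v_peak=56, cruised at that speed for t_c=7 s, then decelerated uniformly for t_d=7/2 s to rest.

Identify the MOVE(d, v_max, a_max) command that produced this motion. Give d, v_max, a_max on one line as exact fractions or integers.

a_max = 56/(7/2) = 16
d_a = ½·56·7/2 = 98; d_c = 56·7 = 392
d = 2·98 + 392 = 588
t_c = 7 > 0 ⇒ limit active, v_max = 56

d=588 v_max=56 a_max=16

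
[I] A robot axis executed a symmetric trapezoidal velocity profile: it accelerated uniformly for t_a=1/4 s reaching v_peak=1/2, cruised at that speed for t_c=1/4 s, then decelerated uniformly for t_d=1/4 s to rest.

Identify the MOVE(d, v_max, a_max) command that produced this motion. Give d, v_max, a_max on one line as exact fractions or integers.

d=1/4 v_max=1/2 a_max=2

a_max = (1/2)/(1/4) = 2
d_a = ½·1/2·1/4 = 1/16; d_c = 1/2·1/4 = 1/8
d = 2·1/16 + 1/8 = 1/4
t_c = 1/4 > 0 → v_max = v_peak = 1/2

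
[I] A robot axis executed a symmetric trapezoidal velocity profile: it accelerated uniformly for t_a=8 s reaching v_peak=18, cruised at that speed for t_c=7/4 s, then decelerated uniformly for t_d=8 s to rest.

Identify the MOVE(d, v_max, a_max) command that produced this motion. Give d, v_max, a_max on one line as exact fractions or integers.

a_max = 18/8 = 9/4
d_a = ½·18·8 = 72; d_c = 18·7/4 = 63/2
d = 2·72 + 63/2 = 351/2
t_c = 7/4 > 0 ⇒ limit active, v_max = 18

d=351/2 v_max=18 a_max=9/4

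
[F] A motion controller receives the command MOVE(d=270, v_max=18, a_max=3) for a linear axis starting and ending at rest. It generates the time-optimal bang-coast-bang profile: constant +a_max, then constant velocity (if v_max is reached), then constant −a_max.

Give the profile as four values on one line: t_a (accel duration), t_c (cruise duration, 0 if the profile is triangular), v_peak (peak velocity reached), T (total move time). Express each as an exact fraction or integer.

(v_max)²/a_max = 18²/3 = 108
270 ≥ 108 so v_max reached
t_a = 18/3 = 6; v_peak = 18
d_cruise = 270 − 108 = 162; t_c = 162/18 = 9
T = 2·6 + 9 = 21

t_a=6 t_c=9 v_peak=18 T=21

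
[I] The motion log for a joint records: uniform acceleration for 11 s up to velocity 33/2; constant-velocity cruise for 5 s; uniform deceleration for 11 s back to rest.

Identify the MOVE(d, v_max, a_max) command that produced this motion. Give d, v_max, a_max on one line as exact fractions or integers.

d=264 v_max=33/2 a_max=3/2

a_max = (33/2)/11 = 3/2
d_a = ½·33/2·11 = 363/4; d_c = 33/2·5 = 165/2
d = 2·363/4 + 165/2 = 264
t_c = 5 > 0 ⇒ limit active, v_max = 33/2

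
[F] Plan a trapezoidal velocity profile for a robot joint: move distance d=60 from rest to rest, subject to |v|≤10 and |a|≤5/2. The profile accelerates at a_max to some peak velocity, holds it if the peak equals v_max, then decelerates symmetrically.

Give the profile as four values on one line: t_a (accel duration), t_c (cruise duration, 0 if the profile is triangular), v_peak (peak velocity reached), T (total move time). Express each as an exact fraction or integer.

t_a=4 t_c=2 v_peak=10 T=10

vₘ²/aₘ = 10²/(5/2) = 40
60 ≥ 40 ⇒ cruise phase
t_a = 10/(5/2) = 4; v_peak = 10
d_cruise = 60 − 40 = 20; t_c = 20/10 = 2
T = 2·4 + 2 = 10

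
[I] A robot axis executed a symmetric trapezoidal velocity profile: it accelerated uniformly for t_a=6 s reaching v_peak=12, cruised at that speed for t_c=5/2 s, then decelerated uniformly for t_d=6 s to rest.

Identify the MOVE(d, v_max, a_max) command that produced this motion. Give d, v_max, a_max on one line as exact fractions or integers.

d=102 v_max=12 a_max=2

a_max = 12/6 = 2
d_a = ½·12·6 = 36; d_c = 12·5/2 = 30
d = 2·36 + 30 = 102
t_c = 5/2 > 0 ⇒ limit active, v_max = 12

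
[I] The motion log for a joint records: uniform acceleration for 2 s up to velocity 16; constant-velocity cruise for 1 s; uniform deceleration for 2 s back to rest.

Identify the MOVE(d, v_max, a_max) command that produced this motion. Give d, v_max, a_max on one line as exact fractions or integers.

a_max = 16/2 = 8
d_a = ½·16·2 = 16; d_c = 16·1 = 16
d = 2·16 + 16 = 48
t_c = 1 > 0 ⇒ limit active, v_max = 16

d=48 v_max=16 a_max=8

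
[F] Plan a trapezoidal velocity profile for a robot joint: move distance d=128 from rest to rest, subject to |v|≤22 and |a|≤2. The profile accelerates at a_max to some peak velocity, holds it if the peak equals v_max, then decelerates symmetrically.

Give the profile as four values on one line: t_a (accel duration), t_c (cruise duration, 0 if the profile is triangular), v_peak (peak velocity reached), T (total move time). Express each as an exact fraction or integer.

t_a=8 t_c=0 v_peak=16 T=16

v_max²/a_max = 22²/2 = 242
128 < 242 so t_c = 0
v_peak = √(128·2) = √256 = 16
t_a = 16/2 = 8; t_c = 0
T = 2·8 = 16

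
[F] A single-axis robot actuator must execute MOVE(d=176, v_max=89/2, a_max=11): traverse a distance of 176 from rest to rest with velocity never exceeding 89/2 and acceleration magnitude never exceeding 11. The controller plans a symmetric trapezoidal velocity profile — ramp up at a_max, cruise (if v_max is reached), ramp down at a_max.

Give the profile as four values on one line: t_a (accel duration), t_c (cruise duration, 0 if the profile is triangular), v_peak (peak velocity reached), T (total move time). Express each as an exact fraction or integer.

t_a=4 t_c=0 v_peak=44 T=8

v_max²/a_max = (89/2)²/11 = 7921/44
176 < 7921/44 → triangular
v_peak = √(176·11) = √1936 = 44
t_a = 44/11 = 4; t_c = 0
T = 2·4 = 8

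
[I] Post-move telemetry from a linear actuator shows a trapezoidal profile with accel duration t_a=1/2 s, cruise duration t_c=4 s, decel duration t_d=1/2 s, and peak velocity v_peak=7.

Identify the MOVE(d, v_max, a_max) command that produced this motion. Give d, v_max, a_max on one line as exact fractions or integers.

d=63/2 v_max=7 a_max=14

a_max = 7/(1/2) = 14
d_a = ½·7·1/2 = 7/4; d_c = 7·4 = 28
d = 2·7/4 + 28 = 63/2
t_c = 4 > 0 ⇒ limit active, v_max = 7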